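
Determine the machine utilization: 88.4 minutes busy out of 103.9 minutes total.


Utilization = busy / total × 100
= 88.4 / 103.9 × 100
= 85.1%


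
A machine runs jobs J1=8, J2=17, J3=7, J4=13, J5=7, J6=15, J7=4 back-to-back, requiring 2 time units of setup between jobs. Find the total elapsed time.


Makespan = Σ processing + (n-1) × setup
= (8 + 17 + 7 + 13 + 7 + 15 + 4) + (7-1)×2
= 71 + 12
= 83 time units


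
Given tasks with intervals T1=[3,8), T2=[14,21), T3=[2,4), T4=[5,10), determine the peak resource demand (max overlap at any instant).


Check each time point for overlaps:
  t=3: 2 tasks active (T1, T3)
Max concurrent = 2


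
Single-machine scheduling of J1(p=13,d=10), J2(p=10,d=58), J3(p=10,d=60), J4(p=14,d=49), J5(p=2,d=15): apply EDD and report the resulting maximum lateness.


EDD order: J1 → J5 → J4 → J2 → J3
Completion and lateness:
  J1: C=13, d=10, L=13-10=3
  J5: C=15, d=15, L=15-15=0
  J4: C=29, d=49, L=29-49=-20
  J2: C=39, d=58, L=39-58=-19
  J3: C=49, d=60, L=49-60=-11
Lmax = max(3, 0, -20, -19, -11)
= 3


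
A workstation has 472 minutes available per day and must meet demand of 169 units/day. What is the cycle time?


Cycle time = available time / demand
= 472 / 169
= 2.79 min/unit


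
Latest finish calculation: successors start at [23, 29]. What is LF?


LF = min of all successor start times
Successors start at: [23, 29]
LF = min(23, 29)
= 23


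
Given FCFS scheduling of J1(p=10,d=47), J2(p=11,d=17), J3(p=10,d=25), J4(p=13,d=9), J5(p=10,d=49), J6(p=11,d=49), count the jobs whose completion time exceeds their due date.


Completion vs due date:
  J1: C=10, d=47 → on time
  J2: C=21, d=17 → TARDY
  J3: C=31, d=25 → TARDY
  J4: C=44, d=9 → TARDY
  J5: C=54, d=49 → TARDY
  J6: C=65, d=49 → TARDY
Tardy jobs: J2, J3, J4, J5, J6
Count = 5


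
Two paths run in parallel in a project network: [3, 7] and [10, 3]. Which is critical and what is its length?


Path A: 3 + 7 = 10
Path B: 10 + 3 = 13
Critical path = longest = max(10, 13)
= 13 (Path B)


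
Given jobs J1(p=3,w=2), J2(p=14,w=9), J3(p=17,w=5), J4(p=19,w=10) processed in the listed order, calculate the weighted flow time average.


Completion times:
  J1: C=3, w×C=2×3=6
  J2: C=17, w×C=9×17=153
  J3: C=34, w×C=5×34=170
  J4: C=53, w×C=10×53=530
Sum w×C = 859
Sum w = 26
Weighted avg = 859/26
= 33.04


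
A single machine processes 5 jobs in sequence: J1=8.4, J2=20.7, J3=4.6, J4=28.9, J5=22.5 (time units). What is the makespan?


Sequential makespan: sum all processing times
= 8.4 + 20.7 + 4.6 + 28.9 + 22.5
= 85.1 time units


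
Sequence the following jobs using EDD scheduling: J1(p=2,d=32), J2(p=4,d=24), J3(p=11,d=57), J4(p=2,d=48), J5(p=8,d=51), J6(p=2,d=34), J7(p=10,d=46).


EDD: sort by earliest due date
  J2: d=24, p=4
  J1: d=32, p=2
  J6: d=34, p=2
  J7: d=46, p=10
  J4: d=48, p=2
  J5: d=51, p=8
  J3: d=57, p=11
Order: J2 → J1 → J6 → J7 → J4 → J5 → J3


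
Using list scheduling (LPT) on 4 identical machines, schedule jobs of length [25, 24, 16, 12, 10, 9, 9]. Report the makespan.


Jobs (LPT sorted): [25, 24, 16, 12, 10, 9, 9]
Machines: 4
  J=25 → Machine 1 (load: 0+25=25)
  J=24 → Machine 2 (load: 0+24=24)
  J=16 → Machine 3 (load: 0+16=16)
  J=12 → Machine 4 (load: 0+12=12)
  J=10 → Machine 4 (load: 12+10=22)
  J=9 → Machine 3 (load: 16+9=25)
  J=9 → Machine 4 (load: 22+9=31)
Machine loads: [25, 24, 25, 31]
Makespan = max = 31 time units


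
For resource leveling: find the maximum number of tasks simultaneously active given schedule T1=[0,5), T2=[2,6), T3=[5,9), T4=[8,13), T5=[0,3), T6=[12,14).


Check each time point for overlaps:
  t=2: 3 tasks active (T1, T2, T5)
Max concurrent = 3


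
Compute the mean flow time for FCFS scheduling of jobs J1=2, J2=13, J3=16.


Completion times:
  J1: completes at 2
  J2: completes at 15
  J3: completes at 31
Sum = 48
Average = 48/3
= 16.00


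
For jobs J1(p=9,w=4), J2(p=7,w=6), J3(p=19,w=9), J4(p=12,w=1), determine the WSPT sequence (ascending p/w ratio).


WSPT (Smith's rule): sort by p/w ascending
  J2: p/w = 7/6 = 1.167
  J3: p/w = 19/9 = 2.111
  J1: p/w = 9/4 = 2.250
  J4: p/w = 12/1 = 12.000
Order: J2 → J3 → J1 → J4


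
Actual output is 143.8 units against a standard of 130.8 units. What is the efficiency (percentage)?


Efficiency = (actual / standard) × 100
= (143.8 / 130.8) × 100
= 109.9%


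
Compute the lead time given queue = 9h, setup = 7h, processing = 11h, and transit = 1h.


Lead time = queue + setup + processing + transit
= 9 + 7 + 11 + 1
= 28 hours


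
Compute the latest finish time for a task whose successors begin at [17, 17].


LF = min of all successor start times
Successors start at: [17, 17]
LF = min(17, 17)
= 17


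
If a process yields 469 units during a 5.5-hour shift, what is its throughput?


Throughput = units / time
= 469 / 5.5
= 85.3 units/hour


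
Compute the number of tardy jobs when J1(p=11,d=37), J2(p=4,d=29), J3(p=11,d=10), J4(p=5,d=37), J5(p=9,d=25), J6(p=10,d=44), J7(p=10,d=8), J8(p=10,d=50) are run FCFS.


Completion vs due date:
  J1: C=11, d=37 → on time
  J2: C=15, d=29 → on time
  J3: C=26, d=10 → TARDY
  J4: C=31, d=37 → on time
  J5: C=40, d=25 → TARDY
  J6: C=50, d=44 → TARDY
  J7: C=60, d=8 → TARDY
  J8: C=70, d=50 → TARDY
Tardy jobs: J3, J5, J6, J7, J8
Count = 5


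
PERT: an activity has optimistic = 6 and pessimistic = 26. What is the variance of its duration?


σ² = ((p - o) / 6)² = (p - o)² / 36
= (26 - 6)² / 36
= 20² / 36
= 400 / 36
= 11.1111


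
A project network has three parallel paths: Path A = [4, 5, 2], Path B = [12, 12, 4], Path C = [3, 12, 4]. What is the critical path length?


Path A: 4 + 5 + 2 = 11
Path B: 12 + 12 + 4 = 28
Path C: 3 + 12 + 4 = 19
Critical path = longest = max(11, 28, 19)
= 28 (Path B)


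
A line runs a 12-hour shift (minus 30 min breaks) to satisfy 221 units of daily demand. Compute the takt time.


Available = 12×60 - 30 = 690 min
Takt time = 690 / 221
= 3.12 min/unit


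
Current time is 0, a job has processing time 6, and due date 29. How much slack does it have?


Slack = due - current_time - processing
= 29 - 0 - 6
= 23


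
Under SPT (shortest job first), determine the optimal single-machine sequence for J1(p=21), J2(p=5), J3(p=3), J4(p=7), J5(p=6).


SPT: sort by shortest processing time
  J3: p=3
  J2: p=5
  J5: p=6
  J4: p=7
  J1: p=21
Order: J3 → J2 → J5 → J4 → J1


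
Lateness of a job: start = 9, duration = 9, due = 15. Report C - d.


Completion = 9 + 9 = 18
Lateness = C - d = 18 - 15
= 3


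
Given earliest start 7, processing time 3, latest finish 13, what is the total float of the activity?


EF = ES + duration = 7 + 3 = 10
LS = LF - duration = 13 - 3 = 10
Total Float = LF - EF = 13 - 10
(or LS - ES = 10 - 7)
= 3


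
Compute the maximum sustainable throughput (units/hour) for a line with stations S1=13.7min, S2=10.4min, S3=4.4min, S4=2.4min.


Bottleneck = longest station time
Station times: [13.7, 10.4, 4.4, 2.4]
Max = 13.7 min
Rate = 60 / 13.7
= 4.38 units/hour (bottleneck: 13.7min)


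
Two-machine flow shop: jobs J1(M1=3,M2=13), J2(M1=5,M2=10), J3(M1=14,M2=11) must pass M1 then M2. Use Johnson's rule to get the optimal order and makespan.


Johnson's rule:
Group 1 (M1≤M2, sort by M1): ['J1', 'J2']
Group 2 (M1>M2, sort desc M2): ['J3']
Sequence: J1 → J2 → J3
Makespan calculation:
  J1: M1 done=3, M2 done=16
  J2: M1 done=8, M2 done=26
  J3: M1 done=22, M2 done=37
= Sequence: J1 → J2 → J3, Makespan: 37


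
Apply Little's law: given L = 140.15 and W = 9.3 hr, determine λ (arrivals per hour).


Little's law: L = λW → λ = L / W
= 140.15 / 9.3
= 15.07 per hour


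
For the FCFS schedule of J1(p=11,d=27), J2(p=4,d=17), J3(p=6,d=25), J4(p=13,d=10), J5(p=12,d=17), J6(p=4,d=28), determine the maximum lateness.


Lateness per job (L = C - d):
  J1: C=11, d=27, L=-16
  J2: C=15, d=17, L=-2
  J3: C=21, d=25, L=-4
  J4: C=34, d=10, L=24
  J5: C=46, d=17, L=29
  J6: C=50, d=28, L=22
Lmax = max(-16, -2, -4, 24, 29, 22)
= 29


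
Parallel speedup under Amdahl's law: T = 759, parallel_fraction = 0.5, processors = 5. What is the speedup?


Amdahl's law: T_p = T × ((1-p) + p/N)
= 759 × ((1-0.5) + 0.5/5)
= 759 × (0.50 + 0.1000)
= 759 × 0.6000
= 455.40
Speedup = 759/455.40
= 1.67×


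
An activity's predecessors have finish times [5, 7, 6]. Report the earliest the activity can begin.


ES = max of all predecessor completion times
Predecessors: [5, 7, 6]
ES = max(5, 7, 6)
= 7


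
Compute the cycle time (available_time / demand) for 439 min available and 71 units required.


Cycle time = available time / demand
= 439 / 71
= 6.18 min/unit


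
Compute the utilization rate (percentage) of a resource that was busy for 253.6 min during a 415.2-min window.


Utilization = busy / total × 100
= 253.6 / 415.2 × 100
= 61.1%


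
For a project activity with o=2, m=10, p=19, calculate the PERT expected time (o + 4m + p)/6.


te = (o + 4m + p) / 6
= (2 + 4×10 + 19) / 6
= (2 + 40 + 19) / 6
= 61 / 6
= 10.17


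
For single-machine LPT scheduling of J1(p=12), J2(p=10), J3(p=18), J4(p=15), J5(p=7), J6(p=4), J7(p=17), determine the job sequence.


LPT: sort by longest processing time first
  J3: p=18
  J7: p=17
  J4: p=15
  J1: p=12
  J2: p=10
  J5: p=7
  J6: p=4
Order: J3 → J7 → J4 → J1 → J2 → J5 → J6


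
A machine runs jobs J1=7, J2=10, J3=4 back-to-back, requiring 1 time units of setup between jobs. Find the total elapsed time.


Makespan = Σ processing + (n-1) × setup
= (7 + 10 + 4) + (3-1)×1
= 21 + 2
= 23 time units


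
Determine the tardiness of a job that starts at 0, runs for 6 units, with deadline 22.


Completion = start + processing = 0 + 6 = 6
Tardiness = max(0, C - d) = max(0, 6 - 22)
= max(0, -16)
= 0


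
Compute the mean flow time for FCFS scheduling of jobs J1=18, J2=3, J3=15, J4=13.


Completion times:
  J1: completes at 18
  J2: completes at 21
  J3: completes at 36
  J4: completes at 49
Sum = 124
Average = 124/4
= 31.00


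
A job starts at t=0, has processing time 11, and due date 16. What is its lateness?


Completion = 0 + 11 = 11
Lateness = C - d = 11 - 16
= -5


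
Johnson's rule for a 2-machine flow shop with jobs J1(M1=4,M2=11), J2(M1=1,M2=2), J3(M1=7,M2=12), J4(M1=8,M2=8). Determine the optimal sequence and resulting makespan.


Johnson's rule:
Group 1 (M1≤M2, sort by M1): ['J2', 'J1', 'J3', 'J4']
Group 2 (M1>M2, sort desc M2): []
Sequence: J2 → J1 → J3 → J4
Makespan calculation:
  J2: M1 done=1, M2 done=3
  J1: M1 done=5, M2 done=16
  J3: M1 done=12, M2 done=28
  J4: M1 done=20, M2 done=36
= Sequence: J2 → J1 → J3 → J4, Makespan: 36


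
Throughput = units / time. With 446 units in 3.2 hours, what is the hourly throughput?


Throughput = units / time
= 446 / 3.2
= 139.4 units/hour


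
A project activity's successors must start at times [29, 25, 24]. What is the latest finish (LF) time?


LF = min of all successor start times
Successors start at: [29, 25, 24]
LF = min(29, 25, 24)
= 24


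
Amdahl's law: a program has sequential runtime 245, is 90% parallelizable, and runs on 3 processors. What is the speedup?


Amdahl's law: T_p = T × ((1-p) + p/N)
= 245 × ((1-0.9) + 0.9/3)
= 245 × (0.10 + 0.3000)
= 245 × 0.4000
= 98.00
Speedup = 245/98.00
= 2.50×


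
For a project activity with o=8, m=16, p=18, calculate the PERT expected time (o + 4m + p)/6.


te = (o + 4m + p) / 6
= (8 + 4×16 + 18) / 6
= (8 + 64 + 18) / 6
= 90 / 6
= 15.00


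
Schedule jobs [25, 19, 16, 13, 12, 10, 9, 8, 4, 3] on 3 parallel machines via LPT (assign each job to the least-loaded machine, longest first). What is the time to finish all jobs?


Jobs (LPT sorted): [25, 19, 16, 13, 12, 10, 9, 8, 4, 3]
Machines: 3
  J=25 → Machine 1 (load: 0+25=25)
  J=19 → Machine 2 (load: 0+19=19)
  J=16 → Machine 3 (load: 0+16=16)
  J=13 → Machine 3 (load: 16+13=29)
  J=12 → Machine 2 (load: 19+12=31)
  J=10 → Machine 1 (load: 25+10=35)
  J=9 → Machine 3 (load: 29+9=38)
  J=8 → Machine 2 (load: 31+8=39)
  J=4 → Machine 1 (load: 35+4=39)
  J=3 → Machine 3 (load: 38+3=41)
Machine loads: [39, 39, 41]
Makespan = max = 41 time units


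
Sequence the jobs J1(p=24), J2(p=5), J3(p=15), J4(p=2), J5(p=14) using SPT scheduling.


SPT: sort by shortest processing time
  J4: p=2
  J2: p=5
  J5: p=14
  J3: p=15
  J1: p=24
Order: J4 → J2 → J5 → J3 → J1


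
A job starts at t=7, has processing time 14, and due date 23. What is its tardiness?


Completion = start + processing = 7 + 14 = 21
Tardiness = max(0, C - d) = max(0, 21 - 23)
= max(0, -2)
= 0


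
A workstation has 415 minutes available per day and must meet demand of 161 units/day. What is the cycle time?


Cycle time = available time / demand
= 415 / 161
= 2.58 min/unit


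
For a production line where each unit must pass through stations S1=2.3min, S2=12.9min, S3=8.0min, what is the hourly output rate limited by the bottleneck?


Bottleneck = longest station time
Station times: [2.3, 12.9, 8.0]
Max = 12.9 min
Rate = 60 / 12.9
= 4.65 units/hour (bottleneck: 12.9min)


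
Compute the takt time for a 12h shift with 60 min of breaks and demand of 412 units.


Available = 12×60 - 60 = 660 min
Takt time = 660 / 412
= 1.60 min/unit


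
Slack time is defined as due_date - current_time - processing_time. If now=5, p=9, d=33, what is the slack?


Slack = due - current_time - processing
= 33 - 5 - 9
= 19


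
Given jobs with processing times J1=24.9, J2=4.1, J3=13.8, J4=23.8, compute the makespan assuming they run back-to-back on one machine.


Sequential makespan: sum all processing times
= 24.9 + 4.1 + 13.8 + 23.8
= 66.6 time units


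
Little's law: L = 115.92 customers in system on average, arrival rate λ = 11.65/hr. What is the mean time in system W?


Little's law: L = λW → W = L / λ
= 115.92 / 11.65
= 9.95 hours


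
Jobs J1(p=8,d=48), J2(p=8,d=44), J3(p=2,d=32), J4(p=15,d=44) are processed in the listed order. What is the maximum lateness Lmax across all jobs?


Lateness per job (L = C - d):
  J1: C=8, d=48, L=-40
  J2: C=16, d=44, L=-28
  J3: C=18, d=32, L=-14
  J4: C=33, d=44, L=-11
Lmax = max(-40, -28, -14, -11)
= -11


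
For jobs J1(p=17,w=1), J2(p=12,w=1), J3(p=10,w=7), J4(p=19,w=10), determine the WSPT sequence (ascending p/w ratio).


WSPT (Smith's rule): sort by p/w ascending
  J3: p/w = 10/7 = 1.429
  J4: p/w = 19/10 = 1.900
  J2: p/w = 12/1 = 12.000
  J1: p/w = 17/1 = 17.000
Order: J3 → J4 → J2 → J1


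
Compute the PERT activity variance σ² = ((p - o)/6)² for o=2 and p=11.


σ² = ((p - o) / 6)² = (p - o)² / 36
= (11 - 2)² / 36
= 9² / 36
= 81 / 36
= 2.2500


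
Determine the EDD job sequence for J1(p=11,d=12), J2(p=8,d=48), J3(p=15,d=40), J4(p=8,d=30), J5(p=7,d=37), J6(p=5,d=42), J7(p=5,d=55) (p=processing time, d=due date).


EDD: sort by earliest due date
  J1: d=12, p=11
  J4: d=30, p=8
  J5: d=37, p=7
  J3: d=40, p=15
  J6: d=42, p=5
  J2: d=48, p=8
  J7: d=55, p=5
Order: J1 → J4 → J5 → J3 → J6 → J2 → J7


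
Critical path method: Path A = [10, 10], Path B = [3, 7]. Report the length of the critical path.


Path A: 10 + 10 = 20
Path B: 3 + 7 = 10
Critical path = longest = max(20, 10)
= 20 (Path A)


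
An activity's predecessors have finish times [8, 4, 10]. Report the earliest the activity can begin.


ES = max of all predecessor completion times
Predecessors: [8, 4, 10]
ES = max(8, 4, 10)
= 10


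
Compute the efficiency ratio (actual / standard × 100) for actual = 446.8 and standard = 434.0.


Efficiency = (actual / standard) × 100
= (446.8 / 434.0) × 100
= 102.9%


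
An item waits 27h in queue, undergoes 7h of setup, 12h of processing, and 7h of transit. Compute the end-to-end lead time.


Lead time = queue + setup + processing + transit
= 27 + 7 + 12 + 7
= 53 hours


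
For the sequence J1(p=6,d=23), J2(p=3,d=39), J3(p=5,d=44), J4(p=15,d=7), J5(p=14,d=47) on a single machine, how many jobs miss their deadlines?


Completion vs due date:
  J1: C=6, d=23 → on time
  J2: C=9, d=39 → on time
  J3: C=14, d=44 → on time
  J4: C=29, d=7 → TARDY
  J5: C=43, d=47 → on time
Tardy jobs: J4
Count = 1


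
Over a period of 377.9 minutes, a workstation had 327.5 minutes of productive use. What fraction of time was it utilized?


Utilization = busy / total × 100
= 327.5 / 377.9 × 100
= 86.7%


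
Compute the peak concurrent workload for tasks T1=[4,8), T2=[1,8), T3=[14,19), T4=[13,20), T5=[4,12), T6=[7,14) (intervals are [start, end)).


Check each time point for overlaps:
  t=7: 4 tasks active (T1, T2, T5, T6)
Max concurrent = 4


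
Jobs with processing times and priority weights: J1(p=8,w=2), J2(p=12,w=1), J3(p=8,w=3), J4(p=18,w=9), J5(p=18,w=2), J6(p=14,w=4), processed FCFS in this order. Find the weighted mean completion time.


Completion times:
  J1: C=8, w×C=2×8=16
  J2: C=20, w×C=1×20=20
  J3: C=28, w×C=3×28=84
  J4: C=46, w×C=9×46=414
  J5: C=64, w×C=2×64=128
  J6: C=78, w×C=4×78=312
Sum w×C = 974
Sum w = 21
Weighted avg = 974/21
= 46.38


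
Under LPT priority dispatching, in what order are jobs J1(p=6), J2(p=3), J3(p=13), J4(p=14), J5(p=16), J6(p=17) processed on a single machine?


LPT: sort by longest processing time first
  J6: p=17
  J5: p=16
  J4: p=14
  J3: p=13
  J1: p=6
  J2: p=3
Order: J6 → J5 → J4 → J3 → J1 → J2


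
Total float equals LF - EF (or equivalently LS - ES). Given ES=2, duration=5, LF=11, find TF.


EF = ES + duration = 2 + 5 = 7
LS = LF - duration = 11 - 5 = 6
Total Float = LF - EF = 11 - 7
(or LS - ES = 6 - 2)
= 4


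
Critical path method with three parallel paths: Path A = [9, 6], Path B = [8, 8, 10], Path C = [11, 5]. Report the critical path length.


Path A: 9 + 6 = 15
Path B: 8 + 8 + 10 = 26
Path C: 11 + 5 = 16
Critical path = longest = max(15, 26, 16)
= 26 (Path B)


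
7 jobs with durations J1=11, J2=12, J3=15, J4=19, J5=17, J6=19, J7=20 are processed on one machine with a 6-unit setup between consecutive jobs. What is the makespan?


Makespan = Σ processing + (n-1) × setup
= (11 + 12 + 15 + 19 + 17 + 19 + 20) + (7-1)×6
= 113 + 36
= 149 time units


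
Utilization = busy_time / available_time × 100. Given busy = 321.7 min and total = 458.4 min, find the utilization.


Utilization = busy / total × 100
= 321.7 / 458.4 × 100
= 70.2%


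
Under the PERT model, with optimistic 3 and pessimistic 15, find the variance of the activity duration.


σ² = ((p - o) / 6)² = (p - o)² / 36
= (15 - 3)² / 36
= 12² / 36
= 144 / 36
= 4.0000


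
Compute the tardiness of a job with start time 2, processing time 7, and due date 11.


Completion = start + processing = 2 + 7 = 9
Tardiness = max(0, C - d) = max(0, 9 - 11)
= max(0, -2)
= 0


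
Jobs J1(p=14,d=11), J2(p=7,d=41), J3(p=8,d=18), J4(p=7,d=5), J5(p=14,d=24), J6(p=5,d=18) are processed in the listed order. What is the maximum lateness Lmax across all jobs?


Lateness per job (L = C - d):
  J1: C=14, d=11, L=3
  J2: C=21, d=41, L=-20
  J3: C=29, d=18, L=11
  J4: C=36, d=5, L=31
  J5: C=50, d=24, L=26
  J6: C=55, d=18, L=37
Lmax = max(3, -20, 11, 31, 26, 37)
= 37


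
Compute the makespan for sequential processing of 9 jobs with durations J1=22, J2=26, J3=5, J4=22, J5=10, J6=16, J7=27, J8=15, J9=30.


Sequential makespan: sum all processing times
= 22 + 26 + 5 + 22 + 10 + 16 + 27 + 15 + 30
= 173 time units


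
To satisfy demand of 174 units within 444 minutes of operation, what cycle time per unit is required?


Cycle time = available time / demand
= 444 / 174
= 2.55 min/unit


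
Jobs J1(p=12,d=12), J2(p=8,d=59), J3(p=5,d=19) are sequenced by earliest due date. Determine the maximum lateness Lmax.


EDD order: J1 → J3 → J2
Completion and lateness:
  J1: C=12, d=12, L=12-12=0
  J3: C=17, d=19, L=17-19=-2
  J2: C=25, d=59, L=25-59=-34
Lmax = max(0, -2, -34)
= 0


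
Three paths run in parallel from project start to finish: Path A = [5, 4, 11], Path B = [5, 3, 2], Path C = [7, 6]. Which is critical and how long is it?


Path A: 5 + 4 + 11 = 20
Path B: 5 + 3 + 2 = 10
Path C: 7 + 6 = 13
Critical path = longest = max(20, 10, 13)
= 20 (Path A)


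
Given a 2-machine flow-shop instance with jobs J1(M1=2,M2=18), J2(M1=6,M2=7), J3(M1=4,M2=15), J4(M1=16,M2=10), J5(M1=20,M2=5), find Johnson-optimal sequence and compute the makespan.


Johnson's rule:
Group 1 (M1≤M2, sort by M1): ['J1', 'J3', 'J2']
Group 2 (M1>M2, sort desc M2): ['J4', 'J5']
Sequence: J1 → J3 → J2 → J4 → J5
Makespan calculation:
  J1: M1 done=2, M2 done=20
  J3: M1 done=6, M2 done=35
  J2: M1 done=12, M2 done=42
  J4: M1 done=28, M2 done=52
  J5: M1 done=48, M2 done=57
= Sequence: J1 → J3 → J2 → J4 → J5, Makespan: 57


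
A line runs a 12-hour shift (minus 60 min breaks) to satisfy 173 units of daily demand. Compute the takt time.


Available = 12×60 - 60 = 660 min
Takt time = 660 / 173
= 3.82 min/unit


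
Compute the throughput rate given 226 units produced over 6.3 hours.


Throughput = units / time
= 226 / 6.3
= 35.9 units/hour


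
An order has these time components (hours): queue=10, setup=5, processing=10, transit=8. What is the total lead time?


Lead time = queue + setup + processing + transit
= 10 + 5 + 10 + 8
= 33 hours


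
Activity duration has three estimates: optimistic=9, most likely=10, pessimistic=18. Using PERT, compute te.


te = (o + 4m + p) / 6
= (9 + 4×10 + 18) / 6
= (9 + 40 + 18) / 6
= 67 / 6
= 11.17


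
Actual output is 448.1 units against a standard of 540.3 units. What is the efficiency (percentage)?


Efficiency = (actual / standard) × 100
= (448.1 / 540.3) × 100
= 82.9%


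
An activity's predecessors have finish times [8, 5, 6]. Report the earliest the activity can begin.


ES = max of all predecessor completion times
Predecessors: [8, 5, 6]
ES = max(8, 5, 6)
= 8


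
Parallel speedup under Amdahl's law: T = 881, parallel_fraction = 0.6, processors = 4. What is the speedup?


Amdahl's law: T_p = T × ((1-p) + p/N)
= 881 × ((1-0.6) + 0.6/4)
= 881 × (0.40 + 0.1500)
= 881 × 0.5500
= 484.55
Speedup = 881/484.55
= 1.82×


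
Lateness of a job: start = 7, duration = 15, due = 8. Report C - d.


Completion = 7 + 15 = 22
Lateness = C - d = 22 - 8
= 14


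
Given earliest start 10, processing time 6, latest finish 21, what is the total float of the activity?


EF = ES + duration = 10 + 6 = 16
LS = LF - duration = 21 - 6 = 15
Total Float = LF - EF = 21 - 16
(or LS - ES = 15 - 10)
= 5


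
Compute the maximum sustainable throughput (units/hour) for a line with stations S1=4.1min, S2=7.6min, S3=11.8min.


Bottleneck = longest station time
Station times: [4.1, 7.6, 11.8]
Max = 11.8 min
Rate = 60 / 11.8
= 5.08 units/hour (bottleneck: 11.8min)


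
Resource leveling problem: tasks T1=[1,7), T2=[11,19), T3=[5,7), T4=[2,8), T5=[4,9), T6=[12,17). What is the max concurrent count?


Check each time point for overlaps:
  t=5: 4 tasks active (T1, T3, T4, T5)
Max concurrent = 4


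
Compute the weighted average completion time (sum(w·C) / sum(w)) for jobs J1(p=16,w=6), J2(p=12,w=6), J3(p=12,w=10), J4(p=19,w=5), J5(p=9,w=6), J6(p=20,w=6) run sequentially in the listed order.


Completion times:
  J1: C=16, w×C=6×16=96
  J2: C=28, w×C=6×28=168
  J3: C=40, w×C=10×40=400
  J4: C=59, w×C=5×59=295
  J5: C=68, w×C=6×68=408
  J6: C=88, w×C=6×88=528
Sum w×C = 1895
Sum w = 39
Weighted avg = 1895/39
= 48.59


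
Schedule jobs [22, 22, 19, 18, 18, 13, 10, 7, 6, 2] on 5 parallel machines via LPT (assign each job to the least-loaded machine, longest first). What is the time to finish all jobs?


Jobs (LPT sorted): [22, 22, 19, 18, 18, 13, 10, 7, 6, 2]
Machines: 5
  J=22 → Machine 1 (load: 0+22=22)
  J=22 → Machine 2 (load: 0+22=22)
  J=19 → Machine 3 (load: 0+19=19)
  J=18 → Machine 4 (load: 0+18=18)
  J=18 → Machine 5 (load: 0+18=18)
  J=13 → Machine 4 (load: 18+13=31)
  J=10 → Machine 5 (load: 18+10=28)
  J=7 → Machine 3 (load: 19+7=26)
  J=6 → Machine 1 (load: 22+6=28)
  J=2 → Machine 2 (load: 22+2=24)
Machine loads: [28, 24, 26, 31, 28]
Makespan = max = 31 time units


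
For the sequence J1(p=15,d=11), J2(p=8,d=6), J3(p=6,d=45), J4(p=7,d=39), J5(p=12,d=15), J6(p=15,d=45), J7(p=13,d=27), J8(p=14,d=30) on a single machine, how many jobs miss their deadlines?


Completion vs due date:
  J1: C=15, d=11 → TARDY
  J2: C=23, d=6 → TARDY
  J3: C=29, d=45 → on time
  J4: C=36, d=39 → on time
  J5: C=48, d=15 → TARDY
  J6: C=63, d=45 → TARDY
  J7: C=76, d=27 → TARDY
  J8: C=90, d=30 → TARDY
Tardy jobs: J1, J2, J5, J6, J7, J8
Count = 6


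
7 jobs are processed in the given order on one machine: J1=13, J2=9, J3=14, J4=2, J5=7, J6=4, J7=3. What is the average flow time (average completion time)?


Completion times:
  J1: completes at 13
  J2: completes at 22
  J3: completes at 36
  J4: completes at 38
  J5: completes at 45
  J6: completes at 49
  J7: completes at 52
Sum = 255
Average = 255/7
= 36.43


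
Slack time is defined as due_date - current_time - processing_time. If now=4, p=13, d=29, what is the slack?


Slack = due - current_time - processing
= 29 - 4 - 13
= 12


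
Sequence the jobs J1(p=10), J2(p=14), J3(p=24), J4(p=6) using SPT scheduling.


SPT: sort by shortest processing time
  J4: p=6
  J1: p=10
  J2: p=14
  J3: p=24
Order: J4 → J1 → J2 → J3


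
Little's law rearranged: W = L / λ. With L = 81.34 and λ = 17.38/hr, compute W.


Little's law: L = λW → W = L / λ
= 81.34 / 17.38
= 4.68 hours


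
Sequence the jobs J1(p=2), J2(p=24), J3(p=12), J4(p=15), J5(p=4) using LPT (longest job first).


LPT: sort by longest processing time first
  J2: p=24
  J4: p=15
  J3: p=12
  J5: p=4
  J1: p=2
Order: J2 → J4 → J3 → J5 → J1


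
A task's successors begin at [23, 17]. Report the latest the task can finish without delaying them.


LF = min of all successor start times
Successors start at: [23, 17]
LF = min(23, 17)
= 17


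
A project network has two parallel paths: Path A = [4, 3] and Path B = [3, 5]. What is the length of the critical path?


Path A: 4 + 3 = 7
Path B: 3 + 5 = 8
Critical path = longest = max(7, 8)
= 8 (Path B)


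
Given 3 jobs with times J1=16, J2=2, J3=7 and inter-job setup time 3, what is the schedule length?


Makespan = Σ processing + (n-1) × setup
= (16 + 2 + 7) + (3-1)×3
= 25 + 6
= 31 time units


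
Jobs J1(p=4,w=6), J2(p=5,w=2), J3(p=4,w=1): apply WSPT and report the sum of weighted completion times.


WSPT order (by p/w): J1 → J2 → J3
  J1: C=4, w·C=6×4=24
  J2: C=9, w·C=2×9=18
  J3: C=13, w·C=1×13=13
Σ w·C = 55
= 55


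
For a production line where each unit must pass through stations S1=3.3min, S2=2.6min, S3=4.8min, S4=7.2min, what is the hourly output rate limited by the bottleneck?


Bottleneck = longest station time
Station times: [3.3, 2.6, 4.8, 7.2]
Max = 7.2 min
Rate = 60 / 7.2
= 8.33 units/hour (bottleneck: 7.2min)


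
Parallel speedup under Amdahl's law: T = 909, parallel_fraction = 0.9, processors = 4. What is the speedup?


Amdahl's law: T_p = T × ((1-p) + p/N)
= 909 × ((1-0.9) + 0.9/4)
= 909 × (0.10 + 0.2250)
= 909 × 0.3250
= 295.42
Speedup = 909/295.42
= 3.08×


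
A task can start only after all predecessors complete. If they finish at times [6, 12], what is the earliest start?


ES = max of all predecessor completion times
Predecessors: [6, 12]
ES = max(6, 12)
= 12


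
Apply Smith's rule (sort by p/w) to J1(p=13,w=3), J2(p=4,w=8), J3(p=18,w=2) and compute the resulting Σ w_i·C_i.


WSPT order (by p/w): J2 → J1 → J3
  J2: C=4, w·C=8×4=32
  J1: C=17, w·C=3×17=51
  J3: C=35, w·C=2×35=70
Σ w·C = 153
= 153


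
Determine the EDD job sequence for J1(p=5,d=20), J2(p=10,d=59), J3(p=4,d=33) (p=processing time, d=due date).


EDD: sort by earliest due date
  J1: d=20, p=5
  J3: d=33, p=4
  J2: d=59, p=10
Order: J1 → J3 → J2


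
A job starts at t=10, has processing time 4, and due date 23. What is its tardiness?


Completion = start + processing = 10 + 4 = 14
Tardiness = max(0, C - d) = max(0, 14 - 23)
= max(0, -9)
= 0


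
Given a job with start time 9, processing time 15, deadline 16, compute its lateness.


Completion = 9 + 15 = 24
Lateness = C - d = 24 - 16
= 8


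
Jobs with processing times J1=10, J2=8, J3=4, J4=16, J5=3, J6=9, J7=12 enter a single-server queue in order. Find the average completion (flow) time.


Completion times:
  J1: completes at 10
  J2: completes at 18
  J3: completes at 22
  J4: completes at 38
  J5: completes at 41
  J6: completes at 50
  J7: completes at 62
Sum = 241
Average = 241/7
= 34.43


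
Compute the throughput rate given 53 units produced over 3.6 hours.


Throughput = units / time
= 53 / 3.6
= 14.7 units/hour


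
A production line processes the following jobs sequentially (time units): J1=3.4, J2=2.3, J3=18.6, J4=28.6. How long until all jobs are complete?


Sequential makespan: sum all processing times
= 3.4 + 2.3 + 18.6 + 28.6
= 52.9 time units


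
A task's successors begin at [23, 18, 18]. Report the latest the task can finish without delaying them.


LF = min of all successor start times
Successors start at: [23, 18, 18]
LF = min(23, 18, 18)
= 18


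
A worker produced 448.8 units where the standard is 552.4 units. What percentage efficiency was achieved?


Efficiency = (actual / standard) × 100
= (448.8 / 552.4) × 100
= 81.2%


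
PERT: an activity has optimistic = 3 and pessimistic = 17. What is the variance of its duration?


σ² = ((p - o) / 6)² = (p - o)² / 36
= (17 - 3)² / 36
= 14² / 36
= 196 / 36
= 5.4444


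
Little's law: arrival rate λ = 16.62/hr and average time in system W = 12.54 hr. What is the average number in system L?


Little's law: L = λ × W
= 16.62 × 12.54
= 208.41


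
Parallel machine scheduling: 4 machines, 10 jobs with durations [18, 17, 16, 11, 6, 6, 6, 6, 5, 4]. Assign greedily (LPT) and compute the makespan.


Jobs (LPT sorted): [18, 17, 16, 11, 6, 6, 6, 6, 5, 4]
Machines: 4
  J=18 → Machine 1 (load: 0+18=18)
  J=17 → Machine 2 (load: 0+17=17)
  J=16 → Machine 3 (load: 0+16=16)
  J=11 → Machine 4 (load: 0+11=11)
  J=6 → Machine 4 (load: 11+6=17)
  J=6 → Machine 3 (load: 16+6=22)
  J=6 → Machine 2 (load: 17+6=23)
  J=6 → Machine 4 (load: 17+6=23)
  J=5 → Machine 1 (load: 18+5=23)
  J=4 → Machine 3 (load: 22+4=26)
Machine loads: [23, 23, 26, 23]
Makespan = max = 26 time units


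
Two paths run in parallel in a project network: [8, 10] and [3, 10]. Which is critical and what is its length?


Path A: 8 + 10 = 18
Path B: 3 + 10 = 13
Critical path = longest = max(18, 13)
= 18 (Path A)


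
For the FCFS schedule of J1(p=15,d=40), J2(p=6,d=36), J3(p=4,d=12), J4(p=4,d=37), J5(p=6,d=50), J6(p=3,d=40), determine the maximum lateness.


Lateness per job (L = C - d):
  J1: C=15, d=40, L=-25
  J2: C=21, d=36, L=-15
  J3: C=25, d=12, L=13
  J4: C=29, d=37, L=-8
  J5: C=35, d=50, L=-15
  J6: C=38, d=40, L=-2
Lmax = max(-25, -15, 13, -8, -15, -2)
= 13


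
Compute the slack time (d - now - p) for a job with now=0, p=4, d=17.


Slack = due - current_time - processing
= 17 - 0 - 4
= 13


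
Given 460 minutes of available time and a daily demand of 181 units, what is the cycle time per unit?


Cycle time = available time / demand
= 460 / 181
= 2.54 min/unit


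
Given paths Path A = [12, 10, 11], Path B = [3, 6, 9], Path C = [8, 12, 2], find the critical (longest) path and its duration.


Path A: 12 + 10 + 11 = 33
Path B: 3 + 6 + 9 = 18
Path C: 8 + 12 + 2 = 22
Critical path = longest = max(33, 18, 22)
= 33 (Path A)


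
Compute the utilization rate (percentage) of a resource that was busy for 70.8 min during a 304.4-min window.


Utilization = busy / total × 100
= 70.8 / 304.4 × 100
= 23.3%


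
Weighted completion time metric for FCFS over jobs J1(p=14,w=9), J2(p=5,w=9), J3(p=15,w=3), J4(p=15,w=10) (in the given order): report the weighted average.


Completion times:
  J1: C=14, w×C=9×14=126
  J2: C=19, w×C=9×19=171
  J3: C=34, w×C=3×34=102
  J4: C=49, w×C=10×49=490
Sum w×C = 889
Sum w = 31
Weighted avg = 889/31
= 28.68


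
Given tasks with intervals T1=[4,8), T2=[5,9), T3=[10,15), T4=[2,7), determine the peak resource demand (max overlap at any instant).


Check each time point for overlaps:
  t=5: 3 tasks active (T1, T2, T4)
Max concurrent = 3


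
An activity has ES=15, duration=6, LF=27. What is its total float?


EF = ES + duration = 15 + 6 = 21
LS = LF - duration = 27 - 6 = 21
Total Float = LF - EF = 27 - 21
(or LS - ES = 21 - 15)
= 6


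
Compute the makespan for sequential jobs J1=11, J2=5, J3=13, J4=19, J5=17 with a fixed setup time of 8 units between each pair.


Makespan = Σ processing + (n-1) × setup
= (11 + 5 + 13 + 19 + 17) + (5-1)×8
= 65 + 32
= 97 time units


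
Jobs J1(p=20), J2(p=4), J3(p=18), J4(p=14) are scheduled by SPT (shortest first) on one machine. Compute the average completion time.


SPT order: J2 → J4 → J3 → J1
Completion times:
  J2: C=4
  J4: C=18
  J3: C=36
  J1: C=56
Sum = 114, n = 4
Mean flow = 114/4
= 28.50


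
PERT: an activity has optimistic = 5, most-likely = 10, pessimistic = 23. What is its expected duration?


te = (o + 4m + p) / 6
= (5 + 4×10 + 23) / 6
= (5 + 40 + 23) / 6
= 68 / 6
= 11.33


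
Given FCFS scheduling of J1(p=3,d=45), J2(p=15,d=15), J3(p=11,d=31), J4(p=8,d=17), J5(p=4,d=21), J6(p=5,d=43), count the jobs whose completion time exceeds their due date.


Completion vs due date:
  J1: C=3, d=45 → on time
  J2: C=18, d=15 → TARDY
  J3: C=29, d=31 → on time
  J4: C=37, d=17 → TARDY
  J5: C=41, d=21 → TARDY
  J6: C=46, d=43 → TARDY
Tardy jobs: J2, J4, J5, J6
Count = 4


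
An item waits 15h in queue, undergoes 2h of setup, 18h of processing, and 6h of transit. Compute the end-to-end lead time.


Lead time = queue + setup + processing + transit
= 15 + 2 + 18 + 6
= 41 hours


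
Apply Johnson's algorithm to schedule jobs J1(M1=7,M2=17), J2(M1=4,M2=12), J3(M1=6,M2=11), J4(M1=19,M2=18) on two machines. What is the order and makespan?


Johnson's rule:
Group 1 (M1≤M2, sort by M1): ['J2', 'J3', 'J1']
Group 2 (M1>M2, sort desc M2): ['J4']
Sequence: J2 → J3 → J1 → J4
Makespan calculation:
  J2: M1 done=4, M2 done=16
  J3: M1 done=10, M2 done=27
  J1: M1 done=17, M2 done=44
  J4: M1 done=36, M2 done=62
= Sequence: J2 → J3 → J1 → J4, Makespan: 62


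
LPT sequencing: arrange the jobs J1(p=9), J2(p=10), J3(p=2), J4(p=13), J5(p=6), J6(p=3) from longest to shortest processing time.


LPT: sort by longest processing time first
  J4: p=13
  J2: p=10
  J1: p=9
  J5: p=6
  J6: p=3
  J3: p=2
Order: J4 → J2 → J1 → J5 → J6 → J3


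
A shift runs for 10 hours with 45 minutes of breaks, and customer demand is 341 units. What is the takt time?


Available = 10×60 - 45 = 555 min
Takt time = 555 / 341
= 1.63 min/unit


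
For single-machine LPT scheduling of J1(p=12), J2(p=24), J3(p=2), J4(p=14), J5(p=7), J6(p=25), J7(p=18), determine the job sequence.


LPT: sort by longest processing time first
  J6: p=25
  J2: p=24
  J7: p=18
  J4: p=14
  J1: p=12
  J5: p=7
  J3: p=2
Order: J6 → J2 → J7 → J4 → J1 → J5 → J3


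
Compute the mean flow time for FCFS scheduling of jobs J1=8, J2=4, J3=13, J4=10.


Completion times:
  J1: completes at 8
  J2: completes at 12
  J3: completes at 25
  J4: completes at 35
Sum = 80
Average = 80/4
= 20.00


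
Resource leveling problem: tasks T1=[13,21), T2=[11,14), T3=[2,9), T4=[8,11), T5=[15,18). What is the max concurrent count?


Check each time point for overlaps:
  t=8: 2 tasks active (T3, T4)
Max concurrent = 2


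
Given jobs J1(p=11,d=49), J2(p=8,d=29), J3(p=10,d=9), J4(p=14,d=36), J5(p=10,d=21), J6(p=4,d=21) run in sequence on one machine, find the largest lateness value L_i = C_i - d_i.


Lateness per job (L = C - d):
  J1: C=11, d=49, L=-38
  J2: C=19, d=29, L=-10
  J3: C=29, d=9, L=20
  J4: C=43, d=36, L=7
  J5: C=53, d=21, L=32
  J6: C=57, d=21, L=36
Lmax = max(-38, -10, 20, 7, 32, 36)
= 36


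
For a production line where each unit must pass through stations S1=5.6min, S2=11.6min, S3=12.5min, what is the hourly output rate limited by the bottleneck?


Bottleneck = longest station time
Station times: [5.6, 11.6, 12.5]
Max = 12.5 min
Rate = 60 / 12.5
= 4.80 units/hour (bottleneck: 12.5min)


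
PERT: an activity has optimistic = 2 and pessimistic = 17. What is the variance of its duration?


σ² = ((p - o) / 6)² = (p - o)² / 36
= (17 - 2)² / 36
= 15² / 36
= 225 / 36
= 6.2500


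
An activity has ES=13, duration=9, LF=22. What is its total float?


EF = ES + duration = 13 + 9 = 22
LS = LF - duration = 22 - 9 = 13
Total Float = LF - EF = 22 - 22
(or LS - ES = 13 - 13)
= 0


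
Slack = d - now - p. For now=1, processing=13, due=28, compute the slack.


Slack = due - current_time - processing
= 28 - 1 - 13
= 14


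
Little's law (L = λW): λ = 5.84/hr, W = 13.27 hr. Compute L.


Little's law: L = λ × W
= 5.84 × 13.27
= 77.50


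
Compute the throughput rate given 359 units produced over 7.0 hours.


Throughput = units / time
= 359 / 7.0
= 51.3 units/hour


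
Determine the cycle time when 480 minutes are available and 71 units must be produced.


Cycle time = available time / demand
= 480 / 71
= 6.76 min/unit


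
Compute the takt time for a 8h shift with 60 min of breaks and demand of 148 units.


Available = 8×60 - 60 = 420 min
Takt time = 420 / 148
= 2.84 min/unit


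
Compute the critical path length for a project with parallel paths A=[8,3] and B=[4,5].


Path A: 8 + 3 = 11
Path B: 4 + 5 = 9
Critical path = longest = max(11, 9)
= 11 (Path A)


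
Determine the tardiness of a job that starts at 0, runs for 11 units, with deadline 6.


Completion = start + processing = 0 + 11 = 11
Tardiness = max(0, C - d) = max(0, 11 - 6)
= max(0, 5)
= 5


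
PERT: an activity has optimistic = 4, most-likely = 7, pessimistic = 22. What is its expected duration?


te = (o + 4m + p) / 6
= (4 + 4×7 + 22) / 6
= (4 + 28 + 22) / 6
= 54 / 6
= 9.00


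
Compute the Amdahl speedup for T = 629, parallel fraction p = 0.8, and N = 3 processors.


Amdahl's law: T_p = T × ((1-p) + p/N)
= 629 × ((1-0.8) + 0.8/3)
= 629 × (0.20 + 0.2667)
= 629 × 0.4667
= 293.53
Speedup = 629/293.53
= 2.14×


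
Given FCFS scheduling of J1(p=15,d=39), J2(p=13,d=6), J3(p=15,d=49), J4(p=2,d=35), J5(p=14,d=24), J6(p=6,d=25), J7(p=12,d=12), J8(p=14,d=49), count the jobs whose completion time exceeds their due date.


Completion vs due date:
  J1: C=15, d=39 → on time
  J2: C=28, d=6 → TARDY
  J3: C=43, d=49 → on time
  J4: C=45, d=35 → TARDY
  J5: C=59, d=24 → TARDY
  J6: C=65, d=25 → TARDY
  J7: C=77, d=12 → TARDY
  J8: C=91, d=49 → TARDY
Tardy jobs: J2, J4, J5, J6, J7, J8
Count = 6


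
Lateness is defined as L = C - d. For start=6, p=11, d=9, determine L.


Completion = 6 + 11 = 17
Lateness = C - d = 17 - 9
= 8


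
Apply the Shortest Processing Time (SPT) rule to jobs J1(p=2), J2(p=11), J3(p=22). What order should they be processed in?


SPT: sort by shortest processing time
  J1: p=2
  J2: p=11
  J3: p=22
Order: J1 → J2 → J3


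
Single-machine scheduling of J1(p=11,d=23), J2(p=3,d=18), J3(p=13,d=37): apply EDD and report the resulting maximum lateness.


EDD order: J2 → J1 → J3
Completion and lateness:
  J2: C=3, d=18, L=3-18=-15
  J1: C=14, d=23, L=14-23=-9
  J3: C=27, d=37, L=27-37=-10
Lmax = max(-15, -9, -10)
= -9
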